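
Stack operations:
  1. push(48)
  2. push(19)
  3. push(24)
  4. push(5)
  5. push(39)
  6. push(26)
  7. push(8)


push(48) -> [48]
push(19) -> [48, 19]
push(24) -> [48, 19, 24]
push(5) -> [48, 19, 24, 5]
push(39) -> [48, 19, 24, 5, 39]
push(26) -> [48, 19, 24, 5, 39, 26]
push(8) -> [48, 19, 24, 5, 39, 26, 8]

Final stack: [48, 19, 24, 5, 39, 26, 8]


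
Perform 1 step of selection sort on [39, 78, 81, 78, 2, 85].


Initial: [39, 78, 81, 78, 2, 85]
Step 1: min=2 at 4
  Swap: [2, 78, 81, 78, 39, 85]

After 1 step: [2, 78, 81, 78, 39, 85]


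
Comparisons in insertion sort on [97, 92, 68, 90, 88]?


Algorithm: insertion sort
Input: [97, 92, 68, 90, 88]
Sorted: [68, 88, 90, 92, 97]

10


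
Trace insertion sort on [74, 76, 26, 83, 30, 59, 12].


Initial: [74, 76, 26, 83, 30, 59, 12]
Insert 76: [74, 76, 26, 83, 30, 59, 12]
Insert 26: [26, 74, 76, 83, 30, 59, 12]
Insert 83: [26, 74, 76, 83, 30, 59, 12]
Insert 30: [26, 30, 74, 76, 83, 59, 12]
Insert 59: [26, 30, 59, 74, 76, 83, 12]
Insert 12: [12, 26, 30, 59, 74, 76, 83]

Sorted: [12, 26, 30, 59, 74, 76, 83]


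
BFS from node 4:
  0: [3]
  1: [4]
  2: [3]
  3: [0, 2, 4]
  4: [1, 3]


Visit 4, enqueue [1, 3]
Visit 1, enqueue []
Visit 3, enqueue [0, 2]
Visit 0, enqueue []
Visit 2, enqueue []

BFS order: [4, 1, 3, 0, 2]


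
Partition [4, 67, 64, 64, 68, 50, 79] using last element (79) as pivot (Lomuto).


Pivot: 79
  4 <= 79: advance i (no swap)
  67 <= 79: advance i (no swap)
  64 <= 79: advance i (no swap)
  64 <= 79: advance i (no swap)
  68 <= 79: advance i (no swap)
  50 <= 79: advance i (no swap)
Place pivot at 6: [4, 67, 64, 64, 68, 50, 79]

Partitioned: [4, 67, 64, 64, 68, 50, 79]


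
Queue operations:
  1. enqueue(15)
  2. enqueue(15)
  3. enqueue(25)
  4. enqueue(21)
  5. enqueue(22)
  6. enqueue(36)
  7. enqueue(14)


enqueue(15) -> [15]
enqueue(15) -> [15, 15]
enqueue(25) -> [15, 15, 25]
enqueue(21) -> [15, 15, 25, 21]
enqueue(22) -> [15, 15, 25, 21, 22]
enqueue(36) -> [15, 15, 25, 21, 22, 36]
enqueue(14) -> [15, 15, 25, 21, 22, 36, 14]

Final queue: [15, 15, 25, 21, 22, 36, 14]


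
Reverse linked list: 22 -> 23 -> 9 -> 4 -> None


Step 1: curr=22, set curr.next=prev(None) | reversed so far: 22
Step 2: curr=23, set curr.next=prev(22) | reversed so far: 23 -> 22
Step 3: curr=9, set curr.next=prev(23) | reversed so far: 9 -> 23 -> 22
Step 4: curr=4, set curr.next=prev(9) | reversed so far: 4 -> 9 -> 23 -> 22

4 -> 9 -> 23 -> 22 -> None


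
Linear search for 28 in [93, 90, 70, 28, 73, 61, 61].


i=0: 93!=28
i=1: 90!=28
i=2: 70!=28
i=3: 28==28 found!

Found at 3, 4 comps


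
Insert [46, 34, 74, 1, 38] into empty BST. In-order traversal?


Insert 46: root
Insert 34: L from 46
Insert 74: R from 46
Insert 1: L from 46 -> L from 34
Insert 38: L from 46 -> R from 34

In-order: [1, 34, 38, 46, 74]


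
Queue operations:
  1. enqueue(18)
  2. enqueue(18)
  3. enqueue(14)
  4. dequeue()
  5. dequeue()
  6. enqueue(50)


enqueue(18) -> [18]
enqueue(18) -> [18, 18]
enqueue(14) -> [18, 18, 14]
dequeue()->18, [18, 14]
dequeue()->18, [14]
enqueue(50) -> [14, 50]

Final queue: [14, 50]


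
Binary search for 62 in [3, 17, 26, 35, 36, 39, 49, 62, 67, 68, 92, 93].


Step 1: lo=0, hi=11, mid=5, val=39
Step 2: lo=6, hi=11, mid=8, val=67
Step 3: lo=6, hi=7, mid=6, val=49
Step 4: lo=7, hi=7, mid=7, val=62

Found at index 7


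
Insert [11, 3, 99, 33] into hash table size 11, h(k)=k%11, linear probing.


Insert 11: h=0 -> slot 0
Insert 3: h=3 -> slot 3
Insert 99: h=0, 1 probes -> slot 1
Insert 33: h=0, 2 probes -> slot 2

Table: [11, 99, 33, 3, None, None, None, None, None, None, None]


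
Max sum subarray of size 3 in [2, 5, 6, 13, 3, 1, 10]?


[0:3]: 13
[1:4]: 24
[2:5]: 22
[3:6]: 17
[4:7]: 14

Max: 24 at [1:4]


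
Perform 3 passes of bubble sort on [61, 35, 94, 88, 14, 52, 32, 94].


Initial: [61, 35, 94, 88, 14, 52, 32, 94]
Pass 1: [35, 61, 88, 14, 52, 32, 94, 94] (5 swaps)
Pass 2: [35, 61, 14, 52, 32, 88, 94, 94] (3 swaps)
Pass 3: [35, 14, 52, 32, 61, 88, 94, 94] (3 swaps)

After 3 passes: [35, 14, 52, 32, 61, 88, 94, 94]


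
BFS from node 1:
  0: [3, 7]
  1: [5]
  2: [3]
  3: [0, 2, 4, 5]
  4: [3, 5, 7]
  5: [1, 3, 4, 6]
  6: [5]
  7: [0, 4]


Visit 1, enqueue [5]
Visit 5, enqueue [3, 4, 6]
Visit 3, enqueue [0, 2]
Visit 4, enqueue [7]
Visit 6, enqueue []
Visit 0, enqueue []
Visit 2, enqueue []
Visit 7, enqueue []

BFS order: [1, 5, 3, 4, 6, 0, 2, 7]


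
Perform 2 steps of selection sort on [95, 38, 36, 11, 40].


Initial: [95, 38, 36, 11, 40]
Step 1: min=11 at 3
  Swap: [11, 38, 36, 95, 40]
Step 2: min=36 at 2
  Swap: [11, 36, 38, 95, 40]

After 2 steps: [11, 36, 38, 95, 40]


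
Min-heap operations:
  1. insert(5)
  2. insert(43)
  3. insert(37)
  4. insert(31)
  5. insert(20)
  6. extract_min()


insert(5) -> [5]
insert(43) -> [5, 43]
insert(37) -> [5, 43, 37]
insert(31) -> [5, 31, 37, 43]
insert(20) -> [5, 20, 37, 43, 31]
extract_min()->5, [20, 31, 37, 43]

Final heap: [20, 31, 37, 43]


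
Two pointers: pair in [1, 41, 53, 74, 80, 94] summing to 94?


lo=0(1)+hi=5(94)=95
lo=0(1)+hi=4(80)=81
lo=1(41)+hi=4(80)=121
lo=1(41)+hi=3(74)=115
lo=1(41)+hi=2(53)=94

Yes: 41+53=94


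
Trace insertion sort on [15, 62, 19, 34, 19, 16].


Initial: [15, 62, 19, 34, 19, 16]
Insert 62: [15, 62, 19, 34, 19, 16]
Insert 19: [15, 19, 62, 34, 19, 16]
Insert 34: [15, 19, 34, 62, 19, 16]
Insert 19: [15, 19, 19, 34, 62, 16]
Insert 16: [15, 16, 19, 19, 34, 62]

Sorted: [15, 16, 19, 19, 34, 62]


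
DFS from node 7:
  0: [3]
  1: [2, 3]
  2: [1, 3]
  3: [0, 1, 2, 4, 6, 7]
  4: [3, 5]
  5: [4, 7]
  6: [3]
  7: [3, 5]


Visit 7, push [5, 3]
Visit 3, push [6, 4, 2, 1, 0]
Visit 0, push []
Visit 1, push [2]
Visit 2, push []
Visit 4, push [5]
Visit 5, push []
Visit 6, push []

DFS order: [7, 3, 0, 1, 2, 4, 5, 6]


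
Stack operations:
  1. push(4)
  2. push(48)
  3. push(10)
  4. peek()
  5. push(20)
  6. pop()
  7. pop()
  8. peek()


push(4) -> [4]
push(48) -> [4, 48]
push(10) -> [4, 48, 10]
peek()->10
push(20) -> [4, 48, 10, 20]
pop()->20, [4, 48, 10]
pop()->10, [4, 48]
peek()->48

Final stack: [4, 48]


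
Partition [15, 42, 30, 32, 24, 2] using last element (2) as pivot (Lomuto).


Pivot: 2
Place pivot at 0: [2, 42, 30, 32, 24, 15]

Partitioned: [2, 42, 30, 32, 24, 15]


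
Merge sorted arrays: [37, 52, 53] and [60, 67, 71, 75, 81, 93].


Take 37 from A
Take 52 from A
Take 53 from A

Merged: [37, 52, 53, 60, 67, 71, 75, 81, 93]


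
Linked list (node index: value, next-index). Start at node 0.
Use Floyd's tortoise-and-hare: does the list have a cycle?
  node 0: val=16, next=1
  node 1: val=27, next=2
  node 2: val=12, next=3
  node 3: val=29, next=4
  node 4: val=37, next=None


Floyd's tortoise (slow, +1) and hare (fast, +2):
  init: slow=0, fast=0
  step 1: slow=1, fast=2
  step 2: slow=2, fast=4
  step 3: fast -> None, no cycle

Cycle: no


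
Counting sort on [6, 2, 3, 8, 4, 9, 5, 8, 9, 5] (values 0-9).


Input: [6, 2, 3, 8, 4, 9, 5, 8, 9, 5]
Counts: [0, 0, 1, 1, 1, 2, 1, 0, 2, 2]

Sorted: [2, 3, 4, 5, 5, 6, 8, 8, 9, 9]


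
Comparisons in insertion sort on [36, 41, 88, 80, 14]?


Algorithm: insertion sort
Input: [36, 41, 88, 80, 14]
Sorted: [14, 36, 41, 80, 88]

8


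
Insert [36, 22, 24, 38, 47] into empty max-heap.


Insert 36: [36]
Insert 22: [36, 22]
Insert 24: [36, 22, 24]
Insert 38: [38, 36, 24, 22]
Insert 47: [47, 38, 24, 22, 36]

Final heap: [47, 38, 24, 22, 36]


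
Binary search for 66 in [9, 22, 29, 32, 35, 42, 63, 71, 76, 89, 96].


Step 1: lo=0, hi=10, mid=5, val=42
Step 2: lo=6, hi=10, mid=8, val=76
Step 3: lo=6, hi=7, mid=6, val=63
Step 4: lo=7, hi=7, mid=7, val=71

Not found


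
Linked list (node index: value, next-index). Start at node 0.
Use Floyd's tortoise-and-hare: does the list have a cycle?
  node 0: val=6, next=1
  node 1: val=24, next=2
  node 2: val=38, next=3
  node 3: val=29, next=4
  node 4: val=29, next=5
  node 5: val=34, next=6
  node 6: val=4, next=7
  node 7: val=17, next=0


Floyd's tortoise (slow, +1) and hare (fast, +2):
  init: slow=0, fast=0
  step 1: slow=1, fast=2
  step 2: slow=2, fast=4
  step 3: slow=3, fast=6
  step 4: slow=4, fast=0
  step 5: slow=5, fast=2
  step 6: slow=6, fast=4
  step 7: slow=7, fast=6
  step 8: slow=0, fast=0
  slow == fast at node 0: cycle detected

Cycle: yes


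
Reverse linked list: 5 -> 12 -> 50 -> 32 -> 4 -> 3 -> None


Step 1: curr=5, set curr.next=prev(None) | reversed so far: 5
Step 2: curr=12, set curr.next=prev(5) | reversed so far: 12 -> 5
Step 3: curr=50, set curr.next=prev(12) | reversed so far: 50 -> 12 -> 5
Step 4: curr=32, set curr.next=prev(50) | reversed so far: 32 -> 50 -> 12 -> 5
Step 5: curr=4, set curr.next=prev(32) | reversed so far: 4 -> 32 -> 50 -> 12 -> 5
Step 6: curr=3, set curr.next=prev(4) | reversed so far: 3 -> 4 -> 32 -> 50 -> 12 -> 5

3 -> 4 -> 32 -> 50 -> 12 -> 5 -> None


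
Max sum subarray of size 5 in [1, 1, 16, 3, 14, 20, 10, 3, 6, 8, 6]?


[0:5]: 35
[1:6]: 54
[2:7]: 63
[3:8]: 50
[4:9]: 53
[5:10]: 47
[6:11]: 33

Max: 63 at [2:7]


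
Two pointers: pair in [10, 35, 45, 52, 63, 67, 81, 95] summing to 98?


lo=0(10)+hi=7(95)=105
lo=0(10)+hi=6(81)=91
lo=1(35)+hi=6(81)=116
lo=1(35)+hi=5(67)=102
lo=1(35)+hi=4(63)=98

Yes: 35+63=98


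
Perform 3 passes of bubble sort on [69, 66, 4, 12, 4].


Initial: [69, 66, 4, 12, 4]
Pass 1: [66, 4, 12, 4, 69] (4 swaps)
Pass 2: [4, 12, 4, 66, 69] (3 swaps)
Pass 3: [4, 4, 12, 66, 69] (1 swaps)

After 3 passes: [4, 4, 12, 66, 69]


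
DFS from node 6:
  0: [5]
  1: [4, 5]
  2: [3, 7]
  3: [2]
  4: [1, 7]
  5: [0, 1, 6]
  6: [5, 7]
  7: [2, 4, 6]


Visit 6, push [7, 5]
Visit 5, push [1, 0]
Visit 0, push []
Visit 1, push [4]
Visit 4, push [7]
Visit 7, push [2]
Visit 2, push [3]
Visit 3, push []

DFS order: [6, 5, 0, 1, 4, 7, 2, 3]


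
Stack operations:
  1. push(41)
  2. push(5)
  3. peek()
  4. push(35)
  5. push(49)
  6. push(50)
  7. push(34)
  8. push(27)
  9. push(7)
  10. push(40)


push(41) -> [41]
push(5) -> [41, 5]
peek()->5
push(35) -> [41, 5, 35]
push(49) -> [41, 5, 35, 49]
push(50) -> [41, 5, 35, 49, 50]
push(34) -> [41, 5, 35, 49, 50, 34]
push(27) -> [41, 5, 35, 49, 50, 34, 27]
push(7) -> [41, 5, 35, 49, 50, 34, 27, 7]
push(40) -> [41, 5, 35, 49, 50, 34, 27, 7, 40]

Final stack: [41, 5, 35, 49, 50, 34, 27, 7, 40]


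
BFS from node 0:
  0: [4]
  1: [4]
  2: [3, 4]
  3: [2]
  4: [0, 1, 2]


Visit 0, enqueue [4]
Visit 4, enqueue [1, 2]
Visit 1, enqueue []
Visit 2, enqueue [3]
Visit 3, enqueue []

BFS order: [0, 4, 1, 2, 3]


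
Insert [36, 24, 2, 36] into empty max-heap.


Insert 36: [36]
Insert 24: [36, 24]
Insert 2: [36, 24, 2]
Insert 36: [36, 36, 2, 24]

Final heap: [36, 36, 2, 24]


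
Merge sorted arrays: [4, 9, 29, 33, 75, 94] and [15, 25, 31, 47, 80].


Take 4 from A
Take 9 from A
Take 15 from B
Take 25 from B
Take 29 from A
Take 31 from B
Take 33 from A
Take 47 from B
Take 75 from A
Take 80 from B

Merged: [4, 9, 15, 25, 29, 31, 33, 47, 75, 80, 94]


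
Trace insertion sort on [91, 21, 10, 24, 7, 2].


Initial: [91, 21, 10, 24, 7, 2]
Insert 21: [21, 91, 10, 24, 7, 2]
Insert 10: [10, 21, 91, 24, 7, 2]
Insert 24: [10, 21, 24, 91, 7, 2]
Insert 7: [7, 10, 21, 24, 91, 2]
Insert 2: [2, 7, 10, 21, 24, 91]

Sorted: [2, 7, 10, 21, 24, 91]


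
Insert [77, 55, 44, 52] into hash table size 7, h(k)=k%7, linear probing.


Insert 77: h=0 -> slot 0
Insert 55: h=6 -> slot 6
Insert 44: h=2 -> slot 2
Insert 52: h=3 -> slot 3

Table: [77, None, 44, 52, None, None, 55]


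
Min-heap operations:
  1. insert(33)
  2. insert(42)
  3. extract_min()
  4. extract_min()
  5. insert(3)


insert(33) -> [33]
insert(42) -> [33, 42]
extract_min()->33, [42]
extract_min()->42, []
insert(3) -> [3]

Final heap: [3]


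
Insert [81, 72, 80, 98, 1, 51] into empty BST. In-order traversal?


Insert 81: root
Insert 72: L from 81
Insert 80: L from 81 -> R from 72
Insert 98: R from 81
Insert 1: L from 81 -> L from 72
Insert 51: L from 81 -> L from 72 -> R from 1

In-order: [1, 51, 72, 80, 81, 98]


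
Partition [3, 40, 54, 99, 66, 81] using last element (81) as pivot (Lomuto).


Pivot: 81
  3 <= 81: advance i (no swap)
  40 <= 81: advance i (no swap)
  54 <= 81: advance i (no swap)
  66 <= 81: swap -> [3, 40, 54, 66, 99, 81]
Place pivot at 4: [3, 40, 54, 66, 81, 99]

Partitioned: [3, 40, 54, 66, 81, 99]


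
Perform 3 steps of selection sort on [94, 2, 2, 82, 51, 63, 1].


Initial: [94, 2, 2, 82, 51, 63, 1]
Step 1: min=1 at 6
  Swap: [1, 2, 2, 82, 51, 63, 94]
Step 2: min=2 at 1
  Swap: [1, 2, 2, 82, 51, 63, 94]
Step 3: min=2 at 2
  Swap: [1, 2, 2, 82, 51, 63, 94]

After 3 steps: [1, 2, 2, 82, 51, 63, 94]


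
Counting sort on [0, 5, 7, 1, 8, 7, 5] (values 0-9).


Input: [0, 5, 7, 1, 8, 7, 5]
Counts: [1, 1, 0, 0, 0, 2, 0, 2, 1, 0]

Sorted: [0, 1, 5, 5, 7, 7, 8]


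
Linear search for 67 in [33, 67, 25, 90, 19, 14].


i=0: 33!=67
i=1: 67==67 found!

Found at 1, 2 comps


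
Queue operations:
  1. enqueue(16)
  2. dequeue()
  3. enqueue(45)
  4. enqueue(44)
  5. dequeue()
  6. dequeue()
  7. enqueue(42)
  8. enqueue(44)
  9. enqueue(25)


enqueue(16) -> [16]
dequeue()->16, []
enqueue(45) -> [45]
enqueue(44) -> [45, 44]
dequeue()->45, [44]
dequeue()->44, []
enqueue(42) -> [42]
enqueue(44) -> [42, 44]
enqueue(25) -> [42, 44, 25]

Final queue: [42, 44, 25]


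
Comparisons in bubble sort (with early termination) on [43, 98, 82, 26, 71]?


Algorithm: bubble sort (with early termination)
Input: [43, 98, 82, 26, 71]
Sorted: [26, 43, 71, 82, 98]

10


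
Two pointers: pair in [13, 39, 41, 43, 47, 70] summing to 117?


lo=0(13)+hi=5(70)=83
lo=1(39)+hi=5(70)=109
lo=2(41)+hi=5(70)=111
lo=3(43)+hi=5(70)=113
lo=4(47)+hi=5(70)=117

Yes: 47+70=117


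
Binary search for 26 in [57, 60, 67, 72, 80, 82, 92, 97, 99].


Step 1: lo=0, hi=8, mid=4, val=80
Step 2: lo=0, hi=3, mid=1, val=60
Step 3: lo=0, hi=0, mid=0, val=57

Not found


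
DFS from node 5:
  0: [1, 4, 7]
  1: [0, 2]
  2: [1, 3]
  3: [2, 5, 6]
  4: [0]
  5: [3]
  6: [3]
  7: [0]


Visit 5, push [3]
Visit 3, push [6, 2]
Visit 2, push [1]
Visit 1, push [0]
Visit 0, push [7, 4]
Visit 4, push []
Visit 7, push []
Visit 6, push []

DFS order: [5, 3, 2, 1, 0, 4, 7, 6]


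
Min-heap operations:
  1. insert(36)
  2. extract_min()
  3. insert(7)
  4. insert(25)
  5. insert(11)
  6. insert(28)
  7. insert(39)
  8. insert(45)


insert(36) -> [36]
extract_min()->36, []
insert(7) -> [7]
insert(25) -> [7, 25]
insert(11) -> [7, 25, 11]
insert(28) -> [7, 25, 11, 28]
insert(39) -> [7, 25, 11, 28, 39]
insert(45) -> [7, 25, 11, 28, 39, 45]

Final heap: [7, 25, 11, 28, 39, 45]


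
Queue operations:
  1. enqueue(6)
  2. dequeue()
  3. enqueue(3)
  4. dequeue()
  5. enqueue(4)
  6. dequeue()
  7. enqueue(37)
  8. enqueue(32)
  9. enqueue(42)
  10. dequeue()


enqueue(6) -> [6]
dequeue()->6, []
enqueue(3) -> [3]
dequeue()->3, []
enqueue(4) -> [4]
dequeue()->4, []
enqueue(37) -> [37]
enqueue(32) -> [37, 32]
enqueue(42) -> [37, 32, 42]
dequeue()->37, [32, 42]

Final queue: [32, 42]


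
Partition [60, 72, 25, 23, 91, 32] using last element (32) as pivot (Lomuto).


Pivot: 32
  25 <= 32: swap -> [25, 72, 60, 23, 91, 32]
  23 <= 32: swap -> [25, 23, 60, 72, 91, 32]
Place pivot at 2: [25, 23, 32, 72, 91, 60]

Partitioned: [25, 23, 32, 72, 91, 60]


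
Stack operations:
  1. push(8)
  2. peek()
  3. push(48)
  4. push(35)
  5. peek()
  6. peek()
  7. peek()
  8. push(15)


push(8) -> [8]
peek()->8
push(48) -> [8, 48]
push(35) -> [8, 48, 35]
peek()->35
peek()->35
peek()->35
push(15) -> [8, 48, 35, 15]

Final stack: [8, 48, 35, 15]


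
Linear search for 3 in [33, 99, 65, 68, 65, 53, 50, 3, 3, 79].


i=0: 33!=3
i=1: 99!=3
i=2: 65!=3
i=3: 68!=3
i=4: 65!=3
i=5: 53!=3
i=6: 50!=3
i=7: 3==3 found!

Found at 7, 8 comps


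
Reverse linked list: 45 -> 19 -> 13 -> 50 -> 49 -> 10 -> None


Step 1: curr=45, set curr.next=prev(None) | reversed so far: 45
Step 2: curr=19, set curr.next=prev(45) | reversed so far: 19 -> 45
Step 3: curr=13, set curr.next=prev(19) | reversed so far: 13 -> 19 -> 45
Step 4: curr=50, set curr.next=prev(13) | reversed so far: 50 -> 13 -> 19 -> 45
Step 5: curr=49, set curr.next=prev(50) | reversed so far: 49 -> 50 -> 13 -> 19 -> 45
Step 6: curr=10, set curr.next=prev(49) | reversed so far: 10 -> 49 -> 50 -> 13 -> 19 -> 45

10 -> 49 -> 50 -> 13 -> 19 -> 45 -> None


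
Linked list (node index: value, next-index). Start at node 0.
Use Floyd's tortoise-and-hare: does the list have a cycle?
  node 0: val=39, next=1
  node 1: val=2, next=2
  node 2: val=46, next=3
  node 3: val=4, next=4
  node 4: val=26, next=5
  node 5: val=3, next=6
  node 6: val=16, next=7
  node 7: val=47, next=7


Floyd's tortoise (slow, +1) and hare (fast, +2):
  init: slow=0, fast=0
  step 1: slow=1, fast=2
  step 2: slow=2, fast=4
  step 3: slow=3, fast=6
  step 4: slow=4, fast=7
  step 5: slow=5, fast=7
  step 6: slow=6, fast=7
  step 7: slow=7, fast=7
  slow == fast at node 7: cycle detected

Cycle: yes


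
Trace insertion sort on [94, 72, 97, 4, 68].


Initial: [94, 72, 97, 4, 68]
Insert 72: [72, 94, 97, 4, 68]
Insert 97: [72, 94, 97, 4, 68]
Insert 4: [4, 72, 94, 97, 68]
Insert 68: [4, 68, 72, 94, 97]

Sorted: [4, 68, 72, 94, 97]


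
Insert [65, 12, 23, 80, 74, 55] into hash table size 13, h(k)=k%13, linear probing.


Insert 65: h=0 -> slot 0
Insert 12: h=12 -> slot 12
Insert 23: h=10 -> slot 10
Insert 80: h=2 -> slot 2
Insert 74: h=9 -> slot 9
Insert 55: h=3 -> slot 3

Table: [65, None, 80, 55, None, None, None, None, None, 74, 23, None, 12]


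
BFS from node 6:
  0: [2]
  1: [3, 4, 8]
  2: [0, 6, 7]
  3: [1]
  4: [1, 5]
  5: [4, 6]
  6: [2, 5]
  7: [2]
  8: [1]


Visit 6, enqueue [2, 5]
Visit 2, enqueue [0, 7]
Visit 5, enqueue [4]
Visit 0, enqueue []
Visit 7, enqueue []
Visit 4, enqueue [1]
Visit 1, enqueue [3, 8]
Visit 3, enqueue []
Visit 8, enqueue []

BFS order: [6, 2, 5, 0, 7, 4, 1, 3, 8]


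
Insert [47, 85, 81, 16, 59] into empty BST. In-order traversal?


Insert 47: root
Insert 85: R from 47
Insert 81: R from 47 -> L from 85
Insert 16: L from 47
Insert 59: R from 47 -> L from 85 -> L from 81

In-order: [16, 47, 59, 81, 85]


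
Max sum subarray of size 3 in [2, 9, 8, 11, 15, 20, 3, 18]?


[0:3]: 19
[1:4]: 28
[2:5]: 34
[3:6]: 46
[4:7]: 38
[5:8]: 41

Max: 46 at [3:6]


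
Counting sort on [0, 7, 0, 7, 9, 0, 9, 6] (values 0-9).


Input: [0, 7, 0, 7, 9, 0, 9, 6]
Counts: [3, 0, 0, 0, 0, 0, 1, 2, 0, 2]

Sorted: [0, 0, 0, 6, 7, 7, 9, 9]


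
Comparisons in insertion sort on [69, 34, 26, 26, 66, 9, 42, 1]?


Algorithm: insertion sort
Input: [69, 34, 26, 26, 66, 9, 42, 1]
Sorted: [1, 9, 26, 26, 34, 42, 66, 69]

23


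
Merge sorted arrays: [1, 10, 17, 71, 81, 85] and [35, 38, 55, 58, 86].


Take 1 from A
Take 10 from A
Take 17 from A
Take 35 from B
Take 38 from B
Take 55 from B
Take 58 from B
Take 71 from A
Take 81 from A
Take 85 from A

Merged: [1, 10, 17, 35, 38, 55, 58, 71, 81, 85, 86]


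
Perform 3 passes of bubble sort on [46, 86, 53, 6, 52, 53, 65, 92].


Initial: [46, 86, 53, 6, 52, 53, 65, 92]
Pass 1: [46, 53, 6, 52, 53, 65, 86, 92] (5 swaps)
Pass 2: [46, 6, 52, 53, 53, 65, 86, 92] (2 swaps)
Pass 3: [6, 46, 52, 53, 53, 65, 86, 92] (1 swaps)

After 3 passes: [6, 46, 52, 53, 53, 65, 86, 92]


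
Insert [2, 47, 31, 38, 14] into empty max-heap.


Insert 2: [2]
Insert 47: [47, 2]
Insert 31: [47, 2, 31]
Insert 38: [47, 38, 31, 2]
Insert 14: [47, 38, 31, 2, 14]

Final heap: [47, 38, 31, 2, 14]


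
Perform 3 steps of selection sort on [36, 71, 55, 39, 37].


Initial: [36, 71, 55, 39, 37]
Step 1: min=36 at 0
  Swap: [36, 71, 55, 39, 37]
Step 2: min=37 at 4
  Swap: [36, 37, 55, 39, 71]
Step 3: min=39 at 3
  Swap: [36, 37, 39, 55, 71]

After 3 steps: [36, 37, 39, 55, 71]


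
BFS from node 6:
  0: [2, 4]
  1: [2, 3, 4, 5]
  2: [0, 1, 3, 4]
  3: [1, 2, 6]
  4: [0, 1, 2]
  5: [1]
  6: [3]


Visit 6, enqueue [3]
Visit 3, enqueue [1, 2]
Visit 1, enqueue [4, 5]
Visit 2, enqueue [0]
Visit 4, enqueue []
Visit 5, enqueue []
Visit 0, enqueue []

BFS order: [6, 3, 1, 2, 4, 5, 0]


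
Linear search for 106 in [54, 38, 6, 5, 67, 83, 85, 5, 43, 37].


i=0: 54!=106
i=1: 38!=106
i=2: 6!=106
i=3: 5!=106
i=4: 67!=106
i=5: 83!=106
i=6: 85!=106
i=7: 5!=106
i=8: 43!=106
i=9: 37!=106

Not found, 10 comps


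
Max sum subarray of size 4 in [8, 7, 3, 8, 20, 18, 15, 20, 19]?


[0:4]: 26
[1:5]: 38
[2:6]: 49
[3:7]: 61
[4:8]: 73
[5:9]: 72

Max: 73 at [4:8]


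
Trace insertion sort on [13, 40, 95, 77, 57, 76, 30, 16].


Initial: [13, 40, 95, 77, 57, 76, 30, 16]
Insert 40: [13, 40, 95, 77, 57, 76, 30, 16]
Insert 95: [13, 40, 95, 77, 57, 76, 30, 16]
Insert 77: [13, 40, 77, 95, 57, 76, 30, 16]
Insert 57: [13, 40, 57, 77, 95, 76, 30, 16]
Insert 76: [13, 40, 57, 76, 77, 95, 30, 16]
Insert 30: [13, 30, 40, 57, 76, 77, 95, 16]
Insert 16: [13, 16, 30, 40, 57, 76, 77, 95]

Sorted: [13, 16, 30, 40, 57, 76, 77, 95]


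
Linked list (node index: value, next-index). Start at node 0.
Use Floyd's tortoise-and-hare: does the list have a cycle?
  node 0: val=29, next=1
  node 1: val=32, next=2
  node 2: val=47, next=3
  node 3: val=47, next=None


Floyd's tortoise (slow, +1) and hare (fast, +2):
  init: slow=0, fast=0
  step 1: slow=1, fast=2
  step 2: fast 2->3->None, no cycle

Cycle: no


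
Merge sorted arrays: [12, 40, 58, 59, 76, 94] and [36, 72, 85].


Take 12 from A
Take 36 from B
Take 40 from A
Take 58 from A
Take 59 from A
Take 72 from B
Take 76 from A
Take 85 from B

Merged: [12, 36, 40, 58, 59, 72, 76, 85, 94]


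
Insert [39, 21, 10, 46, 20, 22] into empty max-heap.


Insert 39: [39]
Insert 21: [39, 21]
Insert 10: [39, 21, 10]
Insert 46: [46, 39, 10, 21]
Insert 20: [46, 39, 10, 21, 20]
Insert 22: [46, 39, 22, 21, 20, 10]

Final heap: [46, 39, 22, 21, 20, 10]


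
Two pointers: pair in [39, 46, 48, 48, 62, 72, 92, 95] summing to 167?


lo=0(39)+hi=7(95)=134
lo=1(46)+hi=7(95)=141
lo=2(48)+hi=7(95)=143
lo=3(48)+hi=7(95)=143
lo=4(62)+hi=7(95)=157
lo=5(72)+hi=7(95)=167

Yes: 72+95=167


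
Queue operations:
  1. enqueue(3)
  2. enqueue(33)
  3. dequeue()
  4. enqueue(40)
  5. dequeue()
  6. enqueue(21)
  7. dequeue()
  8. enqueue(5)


enqueue(3) -> [3]
enqueue(33) -> [3, 33]
dequeue()->3, [33]
enqueue(40) -> [33, 40]
dequeue()->33, [40]
enqueue(21) -> [40, 21]
dequeue()->40, [21]
enqueue(5) -> [21, 5]

Final queue: [21, 5]


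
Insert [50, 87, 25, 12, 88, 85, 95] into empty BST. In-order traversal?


Insert 50: root
Insert 87: R from 50
Insert 25: L from 50
Insert 12: L from 50 -> L from 25
Insert 88: R from 50 -> R from 87
Insert 85: R from 50 -> L from 87
Insert 95: R from 50 -> R from 87 -> R from 88

In-order: [12, 25, 50, 85, 87, 88, 95]


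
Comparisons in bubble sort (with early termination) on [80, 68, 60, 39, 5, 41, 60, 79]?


Algorithm: bubble sort (with early termination)
Input: [80, 68, 60, 39, 5, 41, 60, 79]
Sorted: [5, 39, 41, 60, 60, 68, 79, 80]

25


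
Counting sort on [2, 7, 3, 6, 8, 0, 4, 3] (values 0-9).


Input: [2, 7, 3, 6, 8, 0, 4, 3]
Counts: [1, 0, 1, 2, 1, 0, 1, 1, 1, 0]

Sorted: [0, 2, 3, 3, 4, 6, 7, 8]


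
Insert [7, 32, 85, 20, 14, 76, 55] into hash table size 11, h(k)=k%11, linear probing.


Insert 7: h=7 -> slot 7
Insert 32: h=10 -> slot 10
Insert 85: h=8 -> slot 8
Insert 20: h=9 -> slot 9
Insert 14: h=3 -> slot 3
Insert 76: h=10, 1 probes -> slot 0
Insert 55: h=0, 1 probes -> slot 1

Table: [76, 55, None, 14, None, None, None, 7, 85, 20, 32]


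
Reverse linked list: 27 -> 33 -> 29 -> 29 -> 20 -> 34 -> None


Step 1: curr=27, set curr.next=prev(None) | reversed so far: 27
Step 2: curr=33, set curr.next=prev(27) | reversed so far: 33 -> 27
Step 3: curr=29, set curr.next=prev(33) | reversed so far: 29 -> 33 -> 27
Step 4: curr=29, set curr.next=prev(29) | reversed so far: 29 -> 29 -> 33 -> 27
Step 5: curr=20, set curr.next=prev(29) | reversed so far: 20 -> 29 -> 29 -> 33 -> 27
Step 6: curr=34, set curr.next=prev(20) | reversed so far: 34 -> 20 -> 29 -> 29 -> 33 -> 27

34 -> 20 -> 29 -> 29 -> 33 -> 27 -> None


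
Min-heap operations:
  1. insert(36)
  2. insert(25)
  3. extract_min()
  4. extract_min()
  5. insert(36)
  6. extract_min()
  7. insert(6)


insert(36) -> [36]
insert(25) -> [25, 36]
extract_min()->25, [36]
extract_min()->36, []
insert(36) -> [36]
extract_min()->36, []
insert(6) -> [6]

Final heap: [6]


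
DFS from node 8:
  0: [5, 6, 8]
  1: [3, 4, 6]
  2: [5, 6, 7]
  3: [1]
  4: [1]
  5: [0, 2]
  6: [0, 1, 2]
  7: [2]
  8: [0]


Visit 8, push [0]
Visit 0, push [6, 5]
Visit 5, push [2]
Visit 2, push [7, 6]
Visit 6, push [1]
Visit 1, push [4, 3]
Visit 3, push []
Visit 4, push []
Visit 7, push []

DFS order: [8, 0, 5, 2, 6, 1, 3, 4, 7]


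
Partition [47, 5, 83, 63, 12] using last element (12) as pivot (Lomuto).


Pivot: 12
  5 <= 12: swap -> [5, 47, 83, 63, 12]
Place pivot at 1: [5, 12, 83, 63, 47]

Partitioned: [5, 12, 83, 63, 47]


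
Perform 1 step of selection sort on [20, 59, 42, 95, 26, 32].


Initial: [20, 59, 42, 95, 26, 32]
Step 1: min=20 at 0
  Swap: [20, 59, 42, 95, 26, 32]

After 1 step: [20, 59, 42, 95, 26, 32]


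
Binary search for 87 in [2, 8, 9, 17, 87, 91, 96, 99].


Step 1: lo=0, hi=7, mid=3, val=17
Step 2: lo=4, hi=7, mid=5, val=91
Step 3: lo=4, hi=4, mid=4, val=87

Found at index 4


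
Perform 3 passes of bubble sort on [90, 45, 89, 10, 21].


Initial: [90, 45, 89, 10, 21]
Pass 1: [45, 89, 10, 21, 90] (4 swaps)
Pass 2: [45, 10, 21, 89, 90] (2 swaps)
Pass 3: [10, 21, 45, 89, 90] (2 swaps)

After 3 passes: [10, 21, 45, 89, 90]


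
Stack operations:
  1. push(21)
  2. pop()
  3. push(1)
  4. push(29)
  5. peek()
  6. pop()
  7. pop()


push(21) -> [21]
pop()->21, []
push(1) -> [1]
push(29) -> [1, 29]
peek()->29
pop()->29, [1]
pop()->1, []

Final stack: []


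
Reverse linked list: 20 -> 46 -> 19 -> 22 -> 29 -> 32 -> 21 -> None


Step 1: curr=20, set curr.next=prev(None) | reversed so far: 20
Step 2: curr=46, set curr.next=prev(20) | reversed so far: 46 -> 20
Step 3: curr=19, set curr.next=prev(46) | reversed so far: 19 -> 46 -> 20
Step 4: curr=22, set curr.next=prev(19) | reversed so far: 22 -> 19 -> 46 -> 20
Step 5: curr=29, set curr.next=prev(22) | reversed so far: 29 -> 22 -> 19 -> 46 -> 20
Step 6: curr=32, set curr.next=prev(29) | reversed so far: 32 -> 29 -> 22 -> 19 -> 46 -> 20
Step 7: curr=21, set curr.next=prev(32) | reversed so far: 21 -> 32 -> 29 -> 22 -> 19 -> 46 -> 20

21 -> 32 -> 29 -> 22 -> 19 -> 46 -> 20 -> None


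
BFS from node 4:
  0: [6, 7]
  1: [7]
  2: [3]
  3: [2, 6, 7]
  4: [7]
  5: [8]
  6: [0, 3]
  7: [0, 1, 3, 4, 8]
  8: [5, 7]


Visit 4, enqueue [7]
Visit 7, enqueue [0, 1, 3, 8]
Visit 0, enqueue [6]
Visit 1, enqueue []
Visit 3, enqueue [2]
Visit 8, enqueue [5]
Visit 6, enqueue []
Visit 2, enqueue []
Visit 5, enqueue []

BFS order: [4, 7, 0, 1, 3, 8, 6, 2, 5]


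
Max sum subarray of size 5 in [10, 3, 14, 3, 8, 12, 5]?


[0:5]: 38
[1:6]: 40
[2:7]: 42

Max: 42 at [2:7]


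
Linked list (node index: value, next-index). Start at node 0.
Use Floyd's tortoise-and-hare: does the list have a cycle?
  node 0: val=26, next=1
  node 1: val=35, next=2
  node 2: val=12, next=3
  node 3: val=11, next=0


Floyd's tortoise (slow, +1) and hare (fast, +2):
  init: slow=0, fast=0
  step 1: slow=1, fast=2
  step 2: slow=2, fast=0
  step 3: slow=3, fast=2
  step 4: slow=0, fast=0
  slow == fast at node 0: cycle detected

Cycle: yes


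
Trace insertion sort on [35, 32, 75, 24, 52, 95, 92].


Initial: [35, 32, 75, 24, 52, 95, 92]
Insert 32: [32, 35, 75, 24, 52, 95, 92]
Insert 75: [32, 35, 75, 24, 52, 95, 92]
Insert 24: [24, 32, 35, 75, 52, 95, 92]
Insert 52: [24, 32, 35, 52, 75, 95, 92]
Insert 95: [24, 32, 35, 52, 75, 95, 92]
Insert 92: [24, 32, 35, 52, 75, 92, 95]

Sorted: [24, 32, 35, 52, 75, 92, 95]


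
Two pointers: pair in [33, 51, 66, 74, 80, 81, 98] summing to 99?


lo=0(33)+hi=6(98)=131
lo=0(33)+hi=5(81)=114
lo=0(33)+hi=4(80)=113
lo=0(33)+hi=3(74)=107
lo=0(33)+hi=2(66)=99

Yes: 33+66=99


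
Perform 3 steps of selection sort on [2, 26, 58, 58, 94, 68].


Initial: [2, 26, 58, 58, 94, 68]
Step 1: min=2 at 0
  Swap: [2, 26, 58, 58, 94, 68]
Step 2: min=26 at 1
  Swap: [2, 26, 58, 58, 94, 68]
Step 3: min=58 at 2
  Swap: [2, 26, 58, 58, 94, 68]

After 3 steps: [2, 26, 58, 58, 94, 68]


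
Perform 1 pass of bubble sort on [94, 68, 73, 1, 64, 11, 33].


Initial: [94, 68, 73, 1, 64, 11, 33]
Pass 1: [68, 73, 1, 64, 11, 33, 94] (6 swaps)

After 1 pass: [68, 73, 1, 64, 11, 33, 94]


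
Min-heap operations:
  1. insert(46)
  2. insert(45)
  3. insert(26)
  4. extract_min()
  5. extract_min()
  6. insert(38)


insert(46) -> [46]
insert(45) -> [45, 46]
insert(26) -> [26, 46, 45]
extract_min()->26, [45, 46]
extract_min()->45, [46]
insert(38) -> [38, 46]

Final heap: [38, 46]


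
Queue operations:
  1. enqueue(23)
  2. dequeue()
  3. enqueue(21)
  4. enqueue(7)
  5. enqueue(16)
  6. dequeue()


enqueue(23) -> [23]
dequeue()->23, []
enqueue(21) -> [21]
enqueue(7) -> [21, 7]
enqueue(16) -> [21, 7, 16]
dequeue()->21, [7, 16]

Final queue: [7, 16]


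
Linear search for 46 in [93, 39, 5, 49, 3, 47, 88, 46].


i=0: 93!=46
i=1: 39!=46
i=2: 5!=46
i=3: 49!=46
i=4: 3!=46
i=5: 47!=46
i=6: 88!=46
i=7: 46==46 found!

Found at 7, 8 comps


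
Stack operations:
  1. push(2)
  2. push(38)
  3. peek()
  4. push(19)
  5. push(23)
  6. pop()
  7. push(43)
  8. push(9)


push(2) -> [2]
push(38) -> [2, 38]
peek()->38
push(19) -> [2, 38, 19]
push(23) -> [2, 38, 19, 23]
pop()->23, [2, 38, 19]
push(43) -> [2, 38, 19, 43]
push(9) -> [2, 38, 19, 43, 9]

Final stack: [2, 38, 19, 43, 9]


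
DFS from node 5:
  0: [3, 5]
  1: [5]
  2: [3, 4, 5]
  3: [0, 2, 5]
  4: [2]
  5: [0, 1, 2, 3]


Visit 5, push [3, 2, 1, 0]
Visit 0, push [3]
Visit 3, push [2]
Visit 2, push [4]
Visit 4, push []
Visit 1, push []

DFS order: [5, 0, 3, 2, 4, 1]


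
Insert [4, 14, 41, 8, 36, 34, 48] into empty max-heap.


Insert 4: [4]
Insert 14: [14, 4]
Insert 41: [41, 4, 14]
Insert 8: [41, 8, 14, 4]
Insert 36: [41, 36, 14, 4, 8]
Insert 34: [41, 36, 34, 4, 8, 14]
Insert 48: [48, 36, 41, 4, 8, 14, 34]

Final heap: [48, 36, 41, 4, 8, 14, 34]


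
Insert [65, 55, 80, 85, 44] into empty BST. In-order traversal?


Insert 65: root
Insert 55: L from 65
Insert 80: R from 65
Insert 85: R from 65 -> R from 80
Insert 44: L from 65 -> L from 55

In-order: [44, 55, 65, 80, 85]


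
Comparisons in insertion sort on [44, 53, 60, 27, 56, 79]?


Algorithm: insertion sort
Input: [44, 53, 60, 27, 56, 79]
Sorted: [27, 44, 53, 56, 60, 79]

8


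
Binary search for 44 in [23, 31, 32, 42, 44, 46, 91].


Step 1: lo=0, hi=6, mid=3, val=42
Step 2: lo=4, hi=6, mid=5, val=46
Step 3: lo=4, hi=4, mid=4, val=44

Found at index 4


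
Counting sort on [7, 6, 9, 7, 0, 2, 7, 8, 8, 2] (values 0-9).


Input: [7, 6, 9, 7, 0, 2, 7, 8, 8, 2]
Counts: [1, 0, 2, 0, 0, 0, 1, 3, 2, 1]

Sorted: [0, 2, 2, 6, 7, 7, 7, 8, 8, 9]


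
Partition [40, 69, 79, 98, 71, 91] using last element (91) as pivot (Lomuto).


Pivot: 91
  40 <= 91: advance i (no swap)
  69 <= 91: advance i (no swap)
  79 <= 91: advance i (no swap)
  71 <= 91: swap -> [40, 69, 79, 71, 98, 91]
Place pivot at 4: [40, 69, 79, 71, 91, 98]

Partitioned: [40, 69, 79, 71, 91, 98]


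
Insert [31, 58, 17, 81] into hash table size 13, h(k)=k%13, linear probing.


Insert 31: h=5 -> slot 5
Insert 58: h=6 -> slot 6
Insert 17: h=4 -> slot 4
Insert 81: h=3 -> slot 3

Table: [None, None, None, 81, 17, 31, 58, None, None, None, None, None, None]


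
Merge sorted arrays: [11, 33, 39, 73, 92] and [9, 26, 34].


Take 9 from B
Take 11 from A
Take 26 from B
Take 33 from A
Take 34 from B

Merged: [9, 11, 26, 33, 34, 39, 73, 92]


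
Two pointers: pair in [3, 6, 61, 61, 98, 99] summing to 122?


lo=0(3)+hi=5(99)=102
lo=1(6)+hi=5(99)=105
lo=2(61)+hi=5(99)=160
lo=2(61)+hi=4(98)=159
lo=2(61)+hi=3(61)=122

Yes: 61+61=122


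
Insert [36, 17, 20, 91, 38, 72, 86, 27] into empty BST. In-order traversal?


Insert 36: root
Insert 17: L from 36
Insert 20: L from 36 -> R from 17
Insert 91: R from 36
Insert 38: R from 36 -> L from 91
Insert 72: R from 36 -> L from 91 -> R from 38
Insert 86: R from 36 -> L from 91 -> R from 38 -> R from 72
Insert 27: L from 36 -> R from 17 -> R from 20

In-order: [17, 20, 27, 36, 38, 72, 86, 91]


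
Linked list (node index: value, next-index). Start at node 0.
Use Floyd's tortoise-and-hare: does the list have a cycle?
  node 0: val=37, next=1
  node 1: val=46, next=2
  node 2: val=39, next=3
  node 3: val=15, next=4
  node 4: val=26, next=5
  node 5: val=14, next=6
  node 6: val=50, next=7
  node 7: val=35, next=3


Floyd's tortoise (slow, +1) and hare (fast, +2):
  init: slow=0, fast=0
  step 1: slow=1, fast=2
  step 2: slow=2, fast=4
  step 3: slow=3, fast=6
  step 4: slow=4, fast=3
  step 5: slow=5, fast=5
  slow == fast at node 5: cycle detected

Cycle: yes


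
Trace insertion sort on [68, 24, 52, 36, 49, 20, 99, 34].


Initial: [68, 24, 52, 36, 49, 20, 99, 34]
Insert 24: [24, 68, 52, 36, 49, 20, 99, 34]
Insert 52: [24, 52, 68, 36, 49, 20, 99, 34]
Insert 36: [24, 36, 52, 68, 49, 20, 99, 34]
Insert 49: [24, 36, 49, 52, 68, 20, 99, 34]
Insert 20: [20, 24, 36, 49, 52, 68, 99, 34]
Insert 99: [20, 24, 36, 49, 52, 68, 99, 34]
Insert 34: [20, 24, 34, 36, 49, 52, 68, 99]

Sorted: [20, 24, 34, 36, 49, 52, 68, 99]


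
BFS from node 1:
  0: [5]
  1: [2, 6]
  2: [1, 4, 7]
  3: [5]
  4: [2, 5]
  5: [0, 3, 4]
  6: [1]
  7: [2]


Visit 1, enqueue [2, 6]
Visit 2, enqueue [4, 7]
Visit 6, enqueue []
Visit 4, enqueue [5]
Visit 7, enqueue []
Visit 5, enqueue [0, 3]
Visit 0, enqueue []
Visit 3, enqueue []

BFS order: [1, 2, 6, 4, 7, 5, 0, 3]


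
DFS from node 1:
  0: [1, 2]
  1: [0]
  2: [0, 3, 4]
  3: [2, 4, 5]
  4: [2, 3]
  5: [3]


Visit 1, push [0]
Visit 0, push [2]
Visit 2, push [4, 3]
Visit 3, push [5, 4]
Visit 4, push []
Visit 5, push []

DFS order: [1, 0, 2, 3, 4, 5]


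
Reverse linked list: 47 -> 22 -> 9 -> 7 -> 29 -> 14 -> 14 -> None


Step 1: curr=47, set curr.next=prev(None) | reversed so far: 47
Step 2: curr=22, set curr.next=prev(47) | reversed so far: 22 -> 47
Step 3: curr=9, set curr.next=prev(22) | reversed so far: 9 -> 22 -> 47
Step 4: curr=7, set curr.next=prev(9) | reversed so far: 7 -> 9 -> 22 -> 47
Step 5: curr=29, set curr.next=prev(7) | reversed so far: 29 -> 7 -> 9 -> 22 -> 47
Step 6: curr=14, set curr.next=prev(29) | reversed so far: 14 -> 29 -> 7 -> 9 -> 22 -> 47
Step 7: curr=14, set curr.next=prev(14) | reversed so far: 14 -> 14 -> 29 -> 7 -> 9 -> 22 -> 47

14 -> 14 -> 29 -> 7 -> 9 -> 22 -> 47 -> None


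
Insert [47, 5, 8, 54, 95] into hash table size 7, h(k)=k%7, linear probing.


Insert 47: h=5 -> slot 5
Insert 5: h=5, 1 probes -> slot 6
Insert 8: h=1 -> slot 1
Insert 54: h=5, 2 probes -> slot 0
Insert 95: h=4 -> slot 4

Table: [54, 8, None, None, 95, 47, 5]


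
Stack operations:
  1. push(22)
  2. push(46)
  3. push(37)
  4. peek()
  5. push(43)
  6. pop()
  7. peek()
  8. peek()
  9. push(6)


push(22) -> [22]
push(46) -> [22, 46]
push(37) -> [22, 46, 37]
peek()->37
push(43) -> [22, 46, 37, 43]
pop()->43, [22, 46, 37]
peek()->37
peek()->37
push(6) -> [22, 46, 37, 6]

Final stack: [22, 46, 37, 6]


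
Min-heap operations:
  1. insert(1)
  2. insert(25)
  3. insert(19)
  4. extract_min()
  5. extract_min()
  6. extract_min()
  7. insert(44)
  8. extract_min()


insert(1) -> [1]
insert(25) -> [1, 25]
insert(19) -> [1, 25, 19]
extract_min()->1, [19, 25]
extract_min()->19, [25]
extract_min()->25, []
insert(44) -> [44]
extract_min()->44, []

Final heap: []


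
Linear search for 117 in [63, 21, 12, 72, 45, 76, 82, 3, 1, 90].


i=0: 63!=117
i=1: 21!=117
i=2: 12!=117
i=3: 72!=117
i=4: 45!=117
i=5: 76!=117
i=6: 82!=117
i=7: 3!=117
i=8: 1!=117
i=9: 90!=117

Not found, 10 comps


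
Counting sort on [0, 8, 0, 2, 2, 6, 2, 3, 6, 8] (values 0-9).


Input: [0, 8, 0, 2, 2, 6, 2, 3, 6, 8]
Counts: [2, 0, 3, 1, 0, 0, 2, 0, 2, 0]

Sorted: [0, 0, 2, 2, 2, 3, 6, 6, 8, 8]


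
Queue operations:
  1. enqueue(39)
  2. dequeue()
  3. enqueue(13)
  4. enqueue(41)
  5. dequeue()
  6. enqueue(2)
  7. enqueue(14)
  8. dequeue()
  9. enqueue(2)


enqueue(39) -> [39]
dequeue()->39, []
enqueue(13) -> [13]
enqueue(41) -> [13, 41]
dequeue()->13, [41]
enqueue(2) -> [41, 2]
enqueue(14) -> [41, 2, 14]
dequeue()->41, [2, 14]
enqueue(2) -> [2, 14, 2]

Final queue: [2, 14, 2]


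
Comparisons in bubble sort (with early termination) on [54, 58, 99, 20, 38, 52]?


Algorithm: bubble sort (with early termination)
Input: [54, 58, 99, 20, 38, 52]
Sorted: [20, 38, 52, 54, 58, 99]

14


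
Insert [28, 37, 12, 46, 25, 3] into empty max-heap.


Insert 28: [28]
Insert 37: [37, 28]
Insert 12: [37, 28, 12]
Insert 46: [46, 37, 12, 28]
Insert 25: [46, 37, 12, 28, 25]
Insert 3: [46, 37, 12, 28, 25, 3]

Final heap: [46, 37, 12, 28, 25, 3]


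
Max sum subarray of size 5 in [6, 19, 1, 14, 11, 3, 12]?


[0:5]: 51
[1:6]: 48
[2:7]: 41

Max: 51 at [0:5]


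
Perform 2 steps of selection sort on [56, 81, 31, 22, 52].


Initial: [56, 81, 31, 22, 52]
Step 1: min=22 at 3
  Swap: [22, 81, 31, 56, 52]
Step 2: min=31 at 2
  Swap: [22, 31, 81, 56, 52]

After 2 steps: [22, 31, 81, 56, 52]


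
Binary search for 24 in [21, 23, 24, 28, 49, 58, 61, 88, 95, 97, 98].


Step 1: lo=0, hi=10, mid=5, val=58
Step 2: lo=0, hi=4, mid=2, val=24

Found at index 2


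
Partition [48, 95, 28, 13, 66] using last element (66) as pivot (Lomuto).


Pivot: 66
  48 <= 66: advance i (no swap)
  28 <= 66: swap -> [48, 28, 95, 13, 66]
  13 <= 66: swap -> [48, 28, 13, 95, 66]
Place pivot at 3: [48, 28, 13, 66, 95]

Partitioned: [48, 28, 13, 66, 95]


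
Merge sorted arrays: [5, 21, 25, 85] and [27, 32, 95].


Take 5 from A
Take 21 from A
Take 25 from A
Take 27 from B
Take 32 from B
Take 85 from A

Merged: [5, 21, 25, 27, 32, 85, 95]


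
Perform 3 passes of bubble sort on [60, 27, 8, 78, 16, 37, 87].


Initial: [60, 27, 8, 78, 16, 37, 87]
Pass 1: [27, 8, 60, 16, 37, 78, 87] (4 swaps)
Pass 2: [8, 27, 16, 37, 60, 78, 87] (3 swaps)
Pass 3: [8, 16, 27, 37, 60, 78, 87] (1 swaps)

After 3 passes: [8, 16, 27, 37, 60, 78, 87]


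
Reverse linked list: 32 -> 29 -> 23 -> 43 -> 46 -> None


Step 1: curr=32, set curr.next=prev(None) | reversed so far: 32
Step 2: curr=29, set curr.next=prev(32) | reversed so far: 29 -> 32
Step 3: curr=23, set curr.next=prev(29) | reversed so far: 23 -> 29 -> 32
Step 4: curr=43, set curr.next=prev(23) | reversed so far: 43 -> 23 -> 29 -> 32
Step 5: curr=46, set curr.next=prev(43) | reversed so far: 46 -> 43 -> 23 -> 29 -> 32

46 -> 43 -> 23 -> 29 -> 32 -> None


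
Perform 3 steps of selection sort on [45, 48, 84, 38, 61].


Initial: [45, 48, 84, 38, 61]
Step 1: min=38 at 3
  Swap: [38, 48, 84, 45, 61]
Step 2: min=45 at 3
  Swap: [38, 45, 84, 48, 61]
Step 3: min=48 at 3
  Swap: [38, 45, 48, 84, 61]

After 3 steps: [38, 45, 48, 84, 61]


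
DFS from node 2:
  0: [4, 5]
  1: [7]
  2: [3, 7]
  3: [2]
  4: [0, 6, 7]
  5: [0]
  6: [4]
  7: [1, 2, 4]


Visit 2, push [7, 3]
Visit 3, push []
Visit 7, push [4, 1]
Visit 1, push []
Visit 4, push [6, 0]
Visit 0, push [5]
Visit 5, push []
Visit 6, push []

DFS order: [2, 3, 7, 1, 4, 0, 5, 6]


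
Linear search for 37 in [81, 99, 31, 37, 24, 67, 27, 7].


i=0: 81!=37
i=1: 99!=37
i=2: 31!=37
i=3: 37==37 found!

Found at 3, 4 comps


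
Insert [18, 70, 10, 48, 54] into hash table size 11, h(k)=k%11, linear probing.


Insert 18: h=7 -> slot 7
Insert 70: h=4 -> slot 4
Insert 10: h=10 -> slot 10
Insert 48: h=4, 1 probes -> slot 5
Insert 54: h=10, 1 probes -> slot 0

Table: [54, None, None, None, 70, 48, None, 18, None, None, 10]


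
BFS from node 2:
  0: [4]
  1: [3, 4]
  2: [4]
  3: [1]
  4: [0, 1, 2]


Visit 2, enqueue [4]
Visit 4, enqueue [0, 1]
Visit 0, enqueue []
Visit 1, enqueue [3]
Visit 3, enqueue []

BFS order: [2, 4, 0, 1, 3]
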